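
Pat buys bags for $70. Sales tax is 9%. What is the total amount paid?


Calculate the tax:
9% of $70 = $6.30
Add tax to price:
$70 + $6.30 = $76.30

$76.30


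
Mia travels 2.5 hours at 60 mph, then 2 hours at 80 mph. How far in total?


Leg 1 distance:
60 x 2.5 = 150 miles
Leg 2 distance:
80 x 2 = 160 miles
Total distance:
150 + 160 = 310 miles

310 miles


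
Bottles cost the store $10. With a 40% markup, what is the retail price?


Calculate the markup amount:
40% of $10 = $4
Add to cost:
$10 + $4 = $14

$14


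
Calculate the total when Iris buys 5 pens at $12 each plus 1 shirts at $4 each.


Cost of pens:
5 x $12 = $60
Cost of shirts:
1 x $4 = $4
Add both:
$60 + $4 = $64

$64


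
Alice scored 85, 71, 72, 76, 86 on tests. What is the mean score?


Add the scores:
85 + 71 + 72 + 76 + 86 = 390
Divide by the number of tests:
390 / 5 = 78

78


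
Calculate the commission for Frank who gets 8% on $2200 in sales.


Convert rate to decimal:
8% = 0.08
Multiply by sales:
$2200 x 0.08 = $176

$176


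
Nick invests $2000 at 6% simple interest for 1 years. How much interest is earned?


Use the formula I = P x R x T / 100
P x R x T = 2000 x 6 x 1 = 12000
I = 12000 / 100 = $120

$120


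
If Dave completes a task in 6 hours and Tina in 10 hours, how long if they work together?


Dave's rate: 1/6 of the job per hour
Tina's rate: 1/10 of the job per hour
Combined rate: 1/6 + 1/10 = 4/15 per hour
Time = 1 / (4/15) = 15/4 = 3.75 hours

3.75 hours


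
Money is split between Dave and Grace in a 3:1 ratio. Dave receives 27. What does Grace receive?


Find the multiplier:
27 / 3 = 9
Apply to Grace's share:
1 x 9 = 9

9


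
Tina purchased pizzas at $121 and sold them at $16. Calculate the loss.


Selling price = $16
Cost price = $121
Loss = cost price - selling price:
Loss = $121 - $16 = $105

$105


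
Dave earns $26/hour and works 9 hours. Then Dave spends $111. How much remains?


Calculate earnings:
9 x $26 = $234
Subtract spending:
$234 - $111 = $123

$123


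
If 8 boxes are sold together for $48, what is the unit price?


Total cost: $48
Number of items: 8
Unit price: $48 / 8 = $6

$6


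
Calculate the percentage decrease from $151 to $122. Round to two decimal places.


Find the absolute change:
|122 - 151| = 29
Divide by original and multiply by 100:
29 / 151 x 100 = 19.2052...% ≈ 19.21%

19.21%


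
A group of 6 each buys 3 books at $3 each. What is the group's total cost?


Cost per person:
3 x $3 = $9
Group total:
6 x $9 = $54

$54


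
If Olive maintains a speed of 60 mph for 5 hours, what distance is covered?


Use the formula: distance = speed x time
Speed = 60 mph, Time = 5 hours
60 x 5 = 300 miles

300 miles


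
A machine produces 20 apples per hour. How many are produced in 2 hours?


Production rate: 20 apples per hour
Time: 2 hours
Total: 20 x 2 = 40 apples

40 apples


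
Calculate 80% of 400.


Convert percentage to decimal:
80% = 0.8
Multiply:
400 x 0.8 = 320

320


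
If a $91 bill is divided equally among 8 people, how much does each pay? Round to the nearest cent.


Total bill: $91
Number of people: 8
Each pays: $91 / 8 = $11.375 ≈ $11.38

$11.38


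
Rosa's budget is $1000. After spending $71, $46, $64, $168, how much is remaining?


Add up expenses:
$71 + $46 + $64 + $168 = $349
Subtract from budget:
$1000 - $349 = $651

$651


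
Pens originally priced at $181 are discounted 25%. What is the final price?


Calculate the discount amount:
25% of $181 = $45.25
Subtract from original:
$181 - $45.25 = $135.75

$135.75


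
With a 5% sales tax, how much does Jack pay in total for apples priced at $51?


Calculate the tax:
5% of $51 = $2.55
Add tax to price:
$51 + $2.55 = $53.55

$53.55


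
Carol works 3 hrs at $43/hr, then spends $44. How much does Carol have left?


Calculate earnings:
3 x $43 = $129
Subtract spending:
$129 - $44 = $85

$85


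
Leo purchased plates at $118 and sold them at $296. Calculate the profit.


Selling price = $296
Cost price = $118
Profit = selling price - cost price:
Profit = $296 - $118 = $178

$178


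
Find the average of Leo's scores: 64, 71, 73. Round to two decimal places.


Add the scores:
64 + 71 + 73 = 208
Divide by the number of tests:
208 / 3 = 69.3333... ≈ 69.33

69.33


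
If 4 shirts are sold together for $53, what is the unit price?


Total cost: $53
Number of items: 4
Unit price: $53 / 4 = $13.25

$13.25


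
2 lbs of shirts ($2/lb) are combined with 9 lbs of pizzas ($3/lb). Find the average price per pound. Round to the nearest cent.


Cost of shirts:
2 x $2 = $4
Cost of pizzas:
9 x $3 = $27
Total cost: $4 + $27 = $31
Total weight: 11 lbs
Average: $31 / 11 = $2.8181... ≈ $2.82/lb

$2.82/lb


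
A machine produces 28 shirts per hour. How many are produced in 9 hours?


Production rate: 28 shirts per hour
Time: 9 hours
Total: 28 x 9 = 252 shirts

252 shirts


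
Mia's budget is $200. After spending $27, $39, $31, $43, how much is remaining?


Add up expenses:
$27 + $39 + $31 + $43 = $140
Subtract from budget:
$200 - $140 = $60

$60


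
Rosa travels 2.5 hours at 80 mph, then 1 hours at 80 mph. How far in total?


Leg 1 distance:
80 x 2.5 = 200 miles
Leg 2 distance:
80 x 1 = 80 miles
Total distance:
200 + 80 = 280 miles

280 miles


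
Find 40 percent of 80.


Convert percentage to decimal:
40% = 0.4
Multiply:
80 x 0.4 = 32

32


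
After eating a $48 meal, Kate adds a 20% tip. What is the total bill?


Calculate the tip:
20% of $48 = $9.60
Add tip to meal cost:
$48 + $9.60 = $57.60

$57.60


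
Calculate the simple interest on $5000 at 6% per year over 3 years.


Use the formula I = P x R x T / 100
P x R x T = 5000 x 6 x 3 = 90000
I = 90000 / 100 = $900

$900


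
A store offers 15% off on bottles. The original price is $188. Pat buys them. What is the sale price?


Calculate the discount amount:
15% of $188 = $28.20
Subtract from original:
$188 - $28.20 = $159.80

$159.80


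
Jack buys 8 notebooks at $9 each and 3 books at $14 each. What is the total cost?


Cost of notebooks:
8 x $9 = $72
Cost of books:
3 x $14 = $42
Add both:
$72 + $42 = $114

$114


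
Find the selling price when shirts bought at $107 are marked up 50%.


Calculate the markup amount:
50% of $107 = $53.50
Add to cost:
$107 + $53.50 = $160.50

$160.50


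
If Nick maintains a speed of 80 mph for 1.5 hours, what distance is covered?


Use the formula: distance = speed x time
Speed = 80 mph, Time = 1.5 hours
80 x 1.5 = 120 miles

120 miles


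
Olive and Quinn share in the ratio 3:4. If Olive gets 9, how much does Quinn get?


Find the multiplier:
9 / 3 = 3
Apply to Quinn's share:
4 x 3 = 12

12


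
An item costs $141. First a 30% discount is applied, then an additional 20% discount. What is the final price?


First discount:
30% of $141 = $42.30
Price after first discount:
$141 - $42.30 = $98.70
Second discount:
20% of $98.70 = $19.74
Final price:
$98.70 - $19.74 = $78.96

$78.96


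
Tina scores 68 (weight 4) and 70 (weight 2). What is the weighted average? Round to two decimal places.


Weighted sum:
4 x 68 + 2 x 70 = 412
Total weight:
4 + 2 = 6
Weighted average:
412 / 6 = 68.6666... ≈ 68.67

68.67


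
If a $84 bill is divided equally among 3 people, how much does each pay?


Total bill: $84
Number of people: 3
Each pays: $84 / 3 = $28

$28


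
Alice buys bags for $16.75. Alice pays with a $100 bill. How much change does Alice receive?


Start with the amount paid:
$100
Subtract the price:
$100 - $16.75 = $83.25

$83.25


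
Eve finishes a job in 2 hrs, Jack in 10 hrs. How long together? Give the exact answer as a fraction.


Eve's rate: 1/2 of the job per hour
Jack's rate: 1/10 of the job per hour
Combined rate: 1/2 + 1/10 = 3/5 per hour
Time = 1 / (3/5) = 5/3 hours (≈ 1.67 hours)

5/3 hours


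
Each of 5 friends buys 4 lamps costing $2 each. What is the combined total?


Cost per person:
4 x $2 = $8
Group total:
5 x $8 = $40

$40


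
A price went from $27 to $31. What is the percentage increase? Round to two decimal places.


Find the absolute change:
|31 - 27| = 4
Divide by original and multiply by 100:
4 / 27 x 100 = 14.8148...% ≈ 14.81%

14.81%


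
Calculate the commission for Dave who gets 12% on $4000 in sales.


Convert rate to decimal:
12% = 0.12
Multiply by sales:
$4000 x 0.12 = $480

$480


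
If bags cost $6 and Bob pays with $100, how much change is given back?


Start with the amount paid:
$100
Subtract the price:
$100 - $6 = $94

$94


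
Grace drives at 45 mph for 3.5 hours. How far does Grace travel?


Use the formula: distance = speed x time
Speed = 45 mph, Time = 3.5 hours
45 x 3.5 = 157.5 miles

157.5 miles


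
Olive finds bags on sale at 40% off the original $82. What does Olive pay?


Calculate the discount amount:
40% of $82 = $32.80
Subtract from original:
$82 - $32.80 = $49.20

$49.20


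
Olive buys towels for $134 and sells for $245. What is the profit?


Selling price = $245
Cost price = $134
Profit = selling price - cost price:
Profit = $245 - $134 = $111

$111


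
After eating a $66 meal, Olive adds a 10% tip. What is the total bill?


Calculate the tip:
10% of $66 = $6.60
Add tip to meal cost:
$66 + $6.60 = $72.60

$72.60


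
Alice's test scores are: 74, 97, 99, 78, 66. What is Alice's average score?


Add the scores:
74 + 97 + 99 + 78 + 66 = 414
Divide by the number of tests:
414 / 5 = 82.8

82.8


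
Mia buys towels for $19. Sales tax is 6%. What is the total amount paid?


Calculate the tax:
6% of $19 = $1.14
Add tax to price:
$19 + $1.14 = $20.14

$20.14


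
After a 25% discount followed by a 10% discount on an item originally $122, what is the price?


First discount:
25% of $122 = $30.50
Price after first discount:
$122 - $30.50 = $91.50
Second discount:
10% of $91.50 = $9.15
Final price:
$91.50 - $9.15 = $82.35

$82.35


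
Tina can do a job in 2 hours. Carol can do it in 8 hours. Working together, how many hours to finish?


Tina's rate: 1/2 of the job per hour
Carol's rate: 1/8 of the job per hour
Combined rate: 1/2 + 1/8 = 5/8 per hour
Time = 1 / (5/8) = 8/5 = 1.6 hours

1.6 hours


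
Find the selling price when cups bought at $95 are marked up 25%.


Calculate the markup amount:
25% of $95 = $23.75
Add to cost:
$95 + $23.75 = $118.75

$118.75


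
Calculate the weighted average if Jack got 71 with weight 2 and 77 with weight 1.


Weighted sum:
2 x 71 + 1 x 77 = 219
Total weight:
2 + 1 = 3
Weighted average:
219 / 3 = 73

73


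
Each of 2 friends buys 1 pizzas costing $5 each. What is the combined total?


Cost per person:
1 x $5 = $5
Group total:
2 x $5 = $10

$10


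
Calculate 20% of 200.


Convert percentage to decimal:
20% = 0.2
Multiply:
200 x 0.2 = 40

40


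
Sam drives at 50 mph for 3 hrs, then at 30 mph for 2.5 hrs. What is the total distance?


Leg 1 distance:
50 x 3 = 150 miles
Leg 2 distance:
30 x 2.5 = 75 miles
Total distance:
150 + 75 = 225 miles

225 miles


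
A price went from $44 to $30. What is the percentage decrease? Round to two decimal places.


Find the absolute change:
|30 - 44| = 14
Divide by original and multiply by 100:
14 / 44 x 100 = 31.8181...% ≈ 31.82%

31.82%


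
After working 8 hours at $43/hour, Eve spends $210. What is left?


Calculate earnings:
8 x $43 = $344
Subtract spending:
$344 - $210 = $134

$134


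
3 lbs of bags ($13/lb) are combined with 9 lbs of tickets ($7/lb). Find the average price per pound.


Cost of bags:
3 x $13 = $39
Cost of tickets:
9 x $7 = $63
Total cost: $39 + $63 = $102
Total weight: 12 lbs
Average: $102 / 12 = $8.50/lb

$8.50/lb


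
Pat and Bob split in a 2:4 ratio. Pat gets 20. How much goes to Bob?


Find the multiplier:
20 / 2 = 10
Apply to Bob's share:
4 x 10 = 40

40


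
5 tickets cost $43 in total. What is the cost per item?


Total cost: $43
Number of items: 5
Unit price: $43 / 5 = $8.60

$8.60


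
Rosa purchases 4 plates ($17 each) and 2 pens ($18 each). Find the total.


Cost of plates:
4 x $17 = $68
Cost of pens:
2 x $18 = $36
Add both:
$68 + $36 = $104

$104


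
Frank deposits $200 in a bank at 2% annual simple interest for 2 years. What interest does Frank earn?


Use the formula I = P x R x T / 100
P x R x T = 200 x 2 x 2 = 800
I = 800 / 100 = $8

$8


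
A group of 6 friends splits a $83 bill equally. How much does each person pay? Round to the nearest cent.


Total bill: $83
Number of people: 6
Each pays: $83 / 6 = $13.8333... ≈ $13.83

$13.83


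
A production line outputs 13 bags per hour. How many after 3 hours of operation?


Production rate: 13 bags per hour
Time: 3 hours
Total: 13 x 3 = 39 bags

39 bags


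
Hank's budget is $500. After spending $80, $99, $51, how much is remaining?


Add up expenses:
$80 + $99 + $51 = $230
Subtract from budget:
$500 - $230 = $270

$270


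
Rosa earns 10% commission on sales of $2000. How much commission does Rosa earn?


Convert rate to decimal:
10% = 0.1
Multiply by sales:
$2000 x 0.1 = $200

$200


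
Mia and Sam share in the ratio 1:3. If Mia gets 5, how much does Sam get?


Find the multiplier:
5 / 1 = 5
Apply to Sam's share:
3 x 5 = 15

15


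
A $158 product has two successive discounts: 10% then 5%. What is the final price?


First discount:
10% of $158 = $15.80
Price after first discount:
$158 - $15.80 = $142.20
Second discount:
5% of $142.20 = $7.11
Final price:
$142.20 - $7.11 = $135.09

$135.09


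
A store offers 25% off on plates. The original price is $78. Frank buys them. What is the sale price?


Calculate the discount amount:
25% of $78 = $19.50
Subtract from original:
$78 - $19.50 = $58.50

$58.50


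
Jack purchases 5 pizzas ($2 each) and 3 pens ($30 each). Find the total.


Cost of pizzas:
5 x $2 = $10
Cost of pens:
3 x $30 = $90
Add both:
$10 + $90 = $100

$100


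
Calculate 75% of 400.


Convert percentage to decimal:
75% = 0.75
Multiply:
400 x 0.75 = 300

300


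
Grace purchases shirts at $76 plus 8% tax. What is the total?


Calculate the tax:
8% of $76 = $6.08
Add tax to price:
$76 + $6.08 = $82.08

$82.08


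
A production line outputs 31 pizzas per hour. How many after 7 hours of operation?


Production rate: 31 pizzas per hour
Time: 7 hours
Total: 31 x 7 = 217 pizzas

217 pizzas


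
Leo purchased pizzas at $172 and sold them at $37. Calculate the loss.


Selling price = $37
Cost price = $172
Loss = cost price - selling price:
Loss = $172 - $37 = $135

$135


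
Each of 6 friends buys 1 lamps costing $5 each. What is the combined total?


Cost per person:
1 x $5 = $5
Group total:
6 x $5 = $30

$30


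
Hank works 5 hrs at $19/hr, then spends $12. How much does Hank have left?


Calculate earnings:
5 x $19 = $95
Subtract spending:
$95 - $12 = $83

$83


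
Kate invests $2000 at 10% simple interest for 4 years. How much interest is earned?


Use the formula I = P x R x T / 100
P x R x T = 2000 x 10 x 4 = 80000
I = 80000 / 100 = $800

$800


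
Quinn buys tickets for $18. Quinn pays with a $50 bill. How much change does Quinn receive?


Start with the amount paid:
$50
Subtract the price:
$50 - $18 = $32

$32


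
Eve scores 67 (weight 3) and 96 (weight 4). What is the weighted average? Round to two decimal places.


Weighted sum:
3 x 67 + 4 x 96 = 585
Total weight:
3 + 4 = 7
Weighted average:
585 / 7 = 83.5714... ≈ 83.57

83.57


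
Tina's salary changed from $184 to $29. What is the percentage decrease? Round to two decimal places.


Find the absolute change:
|29 - 184| = 155
Divide by original and multiply by 100:
155 / 184 x 100 = 84.2391...% ≈ 84.24%

84.24%


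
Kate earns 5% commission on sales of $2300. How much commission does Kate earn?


Convert rate to decimal:
5% = 0.05
Multiply by sales:
$2300 x 0.05 = $115

$115


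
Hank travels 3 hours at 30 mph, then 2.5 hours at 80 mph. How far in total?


Leg 1 distance:
30 x 3 = 90 miles
Leg 2 distance:
80 x 2.5 = 200 miles
Total distance:
90 + 200 = 290 miles

290 miles


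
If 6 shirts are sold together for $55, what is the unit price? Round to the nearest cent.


Total cost: $55
Number of items: 6
Unit price: $55 / 6 = $9.1666... ≈ $9.17

$9.17


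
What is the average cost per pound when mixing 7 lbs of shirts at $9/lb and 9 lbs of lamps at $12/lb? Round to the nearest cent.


Cost of shirts:
7 x $9 = $63
Cost of lamps:
9 x $12 = $108
Total cost: $63 + $108 = $171
Total weight: 16 lbs
Average: $171 / 16 = $10.6875 ≈ $10.69/lb

$10.69/lb


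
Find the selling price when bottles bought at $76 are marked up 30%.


Calculate the markup amount:
30% of $76 = $22.80
Add to cost:
$76 + $22.80 = $98.80

$98.80


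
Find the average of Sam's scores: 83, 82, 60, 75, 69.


Add the scores:
83 + 82 + 60 + 75 + 69 = 369
Divide by the number of tests:
369 / 5 = 73.8

73.8


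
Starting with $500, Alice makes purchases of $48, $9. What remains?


Add up expenses:
$48 + $9 = $57
Subtract from budget:
$500 - $57 = $443

$443


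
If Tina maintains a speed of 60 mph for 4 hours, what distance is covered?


Use the formula: distance = speed x time
Speed = 60 mph, Time = 4 hours
60 x 4 = 240 miles

240 miles


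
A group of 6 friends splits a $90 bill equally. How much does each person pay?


Total bill: $90
Number of people: 6
Each pays: $90 / 6 = $15

$15


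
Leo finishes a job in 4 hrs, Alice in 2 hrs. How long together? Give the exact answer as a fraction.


Leo's rate: 1/4 of the job per hour
Alice's rate: 1/2 of the job per hour
Combined rate: 1/4 + 1/2 = 3/4 per hour
Time = 1 / (3/4) = 4/3 hours (≈ 1.33 hours)

4/3 hours


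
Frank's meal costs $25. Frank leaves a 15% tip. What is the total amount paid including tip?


Calculate the tip:
15% of $25 = $3.75
Add tip to meal cost:
$25 + $3.75 = $28.75

$28.75


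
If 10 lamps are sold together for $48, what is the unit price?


Total cost: $48
Number of items: 10
Unit price: $48 / 10 = $4.80

$4.80


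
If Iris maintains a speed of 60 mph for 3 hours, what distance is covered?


Use the formula: distance = speed x time
Speed = 60 mph, Time = 3 hours
60 x 3 = 180 miles

180 miles


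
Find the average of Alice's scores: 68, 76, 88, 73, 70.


Add the scores:
68 + 76 + 88 + 73 + 70 = 375
Divide by the number of tests:
375 / 5 = 75

75


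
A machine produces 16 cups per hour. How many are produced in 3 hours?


Production rate: 16 cups per hour
Time: 3 hours
Total: 16 x 3 = 48 cups

48 cups


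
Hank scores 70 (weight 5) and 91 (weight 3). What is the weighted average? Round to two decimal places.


Weighted sum:
5 x 70 + 3 x 91 = 623
Total weight:
5 + 3 = 8
Weighted average:
623 / 8 = 77.875 ≈ 77.88

77.88


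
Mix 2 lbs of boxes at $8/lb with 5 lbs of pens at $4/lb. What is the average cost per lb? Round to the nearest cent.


Cost of boxes:
2 x $8 = $16
Cost of pens:
5 x $4 = $20
Total cost: $16 + $20 = $36
Total weight: 7 lbs
Average: $36 / 7 = $5.1428... ≈ $5.14/lb

$5.14/lb


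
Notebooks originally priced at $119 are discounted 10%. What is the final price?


Calculate the discount amount:
10% of $119 = $11.90
Subtract from original:
$119 - $11.90 = $107.10

$107.10


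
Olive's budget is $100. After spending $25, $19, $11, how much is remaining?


Add up expenses:
$25 + $19 + $11 = $55
Subtract from budget:
$100 - $55 = $45

$45


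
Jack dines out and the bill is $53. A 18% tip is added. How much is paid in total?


Calculate the tip:
18% of $53 = $9.54
Add tip to meal cost:
$53 + $9.54 = $62.54

$62.54


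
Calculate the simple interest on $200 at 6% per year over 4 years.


Use the formula I = P x R x T / 100
P x R x T = 200 x 6 x 4 = 4800
I = 4800 / 100 = $48

$48


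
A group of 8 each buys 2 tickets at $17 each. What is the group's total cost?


Cost per person:
2 x $17 = $34
Group total:
8 x $34 = $272

$272


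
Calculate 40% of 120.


Convert percentage to decimal:
40% = 0.4
Multiply:
120 x 0.4 = 48

48


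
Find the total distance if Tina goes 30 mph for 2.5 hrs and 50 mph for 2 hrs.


Leg 1 distance:
30 x 2.5 = 75 miles
Leg 2 distance:
50 x 2 = 100 miles
Total distance:
75 + 100 = 175 miles

175 miles


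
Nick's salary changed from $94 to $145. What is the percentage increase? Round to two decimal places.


Find the absolute change:
|145 - 94| = 51
Divide by original and multiply by 100:
51 / 94 x 100 = 54.2553...% ≈ 54.26%

54.26%


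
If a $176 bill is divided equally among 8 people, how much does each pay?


Total bill: $176
Number of people: 8
Each pays: $176 / 8 = $22

$22


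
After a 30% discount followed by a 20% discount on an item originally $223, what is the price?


First discount:
30% of $223 = $66.90
Price after first discount:
$223 - $66.90 = $156.10
Second discount:
20% of $156.10 = $31.22
Final price:
$156.10 - $31.22 = $124.88

$124.88


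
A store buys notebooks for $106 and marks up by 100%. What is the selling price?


Calculate the markup amount:
100% of $106 = $106
Add to cost:
$106 + $106 = $212

$212


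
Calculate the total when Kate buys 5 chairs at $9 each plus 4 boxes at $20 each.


Cost of chairs:
5 x $9 = $45
Cost of boxes:
4 x $20 = $80
Add both:
$45 + $80 = $125

$125


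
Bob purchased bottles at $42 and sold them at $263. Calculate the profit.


Selling price = $263
Cost price = $42
Profit = selling price - cost price:
Profit = $263 - $42 = $221

$221


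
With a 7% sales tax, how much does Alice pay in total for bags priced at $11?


Calculate the tax:
7% of $11 = $0.77
Add tax to price:
$11 + $0.77 = $11.77

$11.77


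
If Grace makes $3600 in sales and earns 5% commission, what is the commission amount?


Convert rate to decimal:
5% = 0.05
Multiply by sales:
$3600 x 0.05 = $180

$180


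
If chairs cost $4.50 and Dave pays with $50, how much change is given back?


Start with the amount paid:
$50
Subtract the price:
$50 - $4.50 = $45.50

$45.50


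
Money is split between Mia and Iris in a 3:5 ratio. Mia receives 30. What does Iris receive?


Find the multiplier:
30 / 3 = 10
Apply to Iris's share:
5 x 10 = 50

50


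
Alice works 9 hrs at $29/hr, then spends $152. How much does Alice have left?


Calculate earnings:
9 x $29 = $261
Subtract spending:
$261 - $152 = $109

$109


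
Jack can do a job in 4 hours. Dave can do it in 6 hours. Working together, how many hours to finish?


Jack's rate: 1/4 of the job per hour
Dave's rate: 1/6 of the job per hour
Combined rate: 1/4 + 1/6 = 5/12 per hour
Time = 1 / (5/12) = 12/5 = 2.4 hours

2.4 hours


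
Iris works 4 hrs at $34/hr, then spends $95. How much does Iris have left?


Calculate earnings:
4 x $34 = $136
Subtract spending:
$136 - $95 = $41

$41


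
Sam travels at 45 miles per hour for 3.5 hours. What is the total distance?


Use the formula: distance = speed x time
Speed = 45 mph, Time = 3.5 hours
45 x 3.5 = 157.5 miles

157.5 miles


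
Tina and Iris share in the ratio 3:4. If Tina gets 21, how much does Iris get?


Find the multiplier:
21 / 3 = 7
Apply to Iris's share:
4 x 7 = 28

28


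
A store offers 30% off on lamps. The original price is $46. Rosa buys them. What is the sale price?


Calculate the discount amount:
30% of $46 = $13.80
Subtract from original:
$46 - $13.80 = $32.20

$32.20


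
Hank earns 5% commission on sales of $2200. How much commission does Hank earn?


Convert rate to decimal:
5% = 0.05
Multiply by sales:
$2200 x 0.05 = $110

$110


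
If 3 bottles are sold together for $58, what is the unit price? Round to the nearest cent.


Total cost: $58
Number of items: 3
Unit price: $58 / 3 = $19.3333... ≈ $19.33

$19.33


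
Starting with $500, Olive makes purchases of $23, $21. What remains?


Add up expenses:
$23 + $21 = $44
Subtract from budget:
$500 - $44 = $456

$456


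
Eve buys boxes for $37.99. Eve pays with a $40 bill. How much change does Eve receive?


Start with the amount paid:
$40
Subtract the price:
$40 - $37.99 = $2.01

$2.01


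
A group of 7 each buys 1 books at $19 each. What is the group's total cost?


Cost per person:
1 x $19 = $19
Group total:
7 x $19 = $133

$133


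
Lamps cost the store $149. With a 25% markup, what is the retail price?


Calculate the markup amount:
25% of $149 = $37.25
Add to cost:
$149 + $37.25 = $186.25

$186.25


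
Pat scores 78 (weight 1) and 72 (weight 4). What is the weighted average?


Weighted sum:
1 x 78 + 4 x 72 = 366
Total weight:
1 + 4 = 5
Weighted average:
366 / 5 = 73.2

73.2


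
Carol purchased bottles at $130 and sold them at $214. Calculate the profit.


Selling price = $214
Cost price = $130
Profit = selling price - cost price:
Profit = $214 - $130 = $84

$84


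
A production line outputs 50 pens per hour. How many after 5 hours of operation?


Production rate: 50 pens per hour
Time: 5 hours
Total: 50 x 5 = 250 pens

250 pens


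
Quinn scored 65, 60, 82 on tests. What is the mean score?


Add the scores:
65 + 60 + 82 = 207
Divide by the number of tests:
207 / 3 = 69

69


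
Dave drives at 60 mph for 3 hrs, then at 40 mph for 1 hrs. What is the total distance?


Leg 1 distance:
60 x 3 = 180 miles
Leg 2 distance:
40 x 1 = 40 miles
Total distance:
180 + 40 = 220 miles

220 miles


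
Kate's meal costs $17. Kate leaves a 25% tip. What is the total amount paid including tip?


Calculate the tip:
25% of $17 = $4.25
Add tip to meal cost:
$17 + $4.25 = $21.25

$21.25


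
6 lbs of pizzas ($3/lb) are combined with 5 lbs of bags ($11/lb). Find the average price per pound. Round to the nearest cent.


Cost of pizzas:
6 x $3 = $18
Cost of bags:
5 x $11 = $55
Total cost: $18 + $55 = $73
Total weight: 11 lbs
Average: $73 / 11 = $6.6363... ≈ $6.64/lb

$6.64/lb


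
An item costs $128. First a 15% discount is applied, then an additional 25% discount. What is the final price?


First discount:
15% of $128 = $19.20
Price after first discount:
$128 - $19.20 = $108.80
Second discount:
25% of $108.80 = $27.20
Final price:
$108.80 - $27.20 = $81.60

$81.60


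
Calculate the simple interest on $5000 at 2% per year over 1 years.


Use the formula I = P x R x T / 100
P x R x T = 5000 x 2 x 1 = 10000
I = 10000 / 100 = $100

$100


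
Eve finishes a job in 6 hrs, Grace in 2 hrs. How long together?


Eve's rate: 1/6 of the job per hour
Grace's rate: 1/2 of the job per hour
Combined rate: 1/6 + 1/2 = 2/3 per hour
Time = 1 / (2/3) = 3/2 = 1.5 hours

1.5 hours


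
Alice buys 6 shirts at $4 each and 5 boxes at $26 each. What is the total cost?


Cost of shirts:
6 x $4 = $24
Cost of boxes:
5 x $26 = $130
Add both:
$24 + $130 = $154

$154


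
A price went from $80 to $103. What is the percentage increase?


Find the absolute change:
|103 - 80| = 23
Divide by original and multiply by 100:
23 / 80 x 100 = 28.75%

28.75%


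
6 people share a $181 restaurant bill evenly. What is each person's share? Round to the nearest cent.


Total bill: $181
Number of people: 6
Each pays: $181 / 6 = $30.1666... ≈ $30.17

$30.17


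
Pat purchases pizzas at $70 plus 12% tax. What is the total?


Calculate the tax:
12% of $70 = $8.40
Add tax to price:
$70 + $8.40 = $78.40

$78.40


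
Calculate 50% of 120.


Convert percentage to decimal:
50% = 0.5
Multiply:
120 x 0.5 = 60

60


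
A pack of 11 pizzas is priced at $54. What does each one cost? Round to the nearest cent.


Total cost: $54
Number of items: 11
Unit price: $54 / 11 = $4.9090... ≈ $4.91

$4.91


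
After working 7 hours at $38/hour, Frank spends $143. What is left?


Calculate earnings:
7 x $38 = $266
Subtract spending:
$266 - $143 = $123

$123


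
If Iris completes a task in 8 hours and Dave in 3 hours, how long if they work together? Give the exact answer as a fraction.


Iris's rate: 1/8 of the job per hour
Dave's rate: 1/3 of the job per hour
Combined rate: 1/8 + 1/3 = 11/24 per hour
Time = 1 / (11/24) = 24/11 hours (≈ 2.18 hours)

24/11 hours


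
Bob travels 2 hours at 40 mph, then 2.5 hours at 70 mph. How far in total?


Leg 1 distance:
40 x 2 = 80 miles
Leg 2 distance:
70 x 2.5 = 175 miles
Total distance:
80 + 175 = 255 miles

255 miles


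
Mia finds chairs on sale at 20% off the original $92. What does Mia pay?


Calculate the discount amount:
20% of $92 = $18.40
Subtract from original:
$92 - $18.40 = $73.60

$73.60


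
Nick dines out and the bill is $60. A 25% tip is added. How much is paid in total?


Calculate the tip:
25% of $60 = $15
Add tip to meal cost:
$60 + $15 = $75

$75


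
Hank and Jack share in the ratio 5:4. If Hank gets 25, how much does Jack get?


Find the multiplier:
25 / 5 = 5
Apply to Jack's share:
4 x 5 = 20

20


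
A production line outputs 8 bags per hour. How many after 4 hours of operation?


Production rate: 8 bags per hour
Time: 4 hours
Total: 8 x 4 = 32 bags

32 bags


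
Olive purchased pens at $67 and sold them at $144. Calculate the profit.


Selling price = $144
Cost price = $67
Profit = selling price - cost price:
Profit = $144 - $67 = $77

$77


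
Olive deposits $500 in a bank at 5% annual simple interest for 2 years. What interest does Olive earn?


Use the formula I = P x R x T / 100
P x R x T = 500 x 5 x 2 = 5000
I = 5000 / 100 = $50

$50


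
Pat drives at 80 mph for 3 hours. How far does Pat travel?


Use the formula: distance = speed x time
Speed = 80 mph, Time = 3 hours
80 x 3 = 240 miles

240 miles


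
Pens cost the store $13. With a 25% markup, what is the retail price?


Calculate the markup amount:
25% of $13 = $3.25
Add to cost:
$13 + $3.25 = $16.25

$16.25


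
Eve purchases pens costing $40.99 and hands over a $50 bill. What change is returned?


Start with the amount paid:
$50
Subtract the price:
$50 - $40.99 = $9.01

$9.01


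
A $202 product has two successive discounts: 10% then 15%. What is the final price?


First discount:
10% of $202 = $20.20
Price after first discount:
$202 - $20.20 = $181.80
Second discount:
15% of $181.80 = $27.27
Final price:
$181.80 - $27.27 = $154.53

$154.53


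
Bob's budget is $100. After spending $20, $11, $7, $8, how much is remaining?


Add up expenses:
$20 + $11 + $7 + $8 = $46
Subtract from budget:
$100 - $46 = $54

$54


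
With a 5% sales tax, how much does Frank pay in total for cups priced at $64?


Calculate the tax:
5% of $64 = $3.20
Add tax to price:
$64 + $3.20 = $67.20

$67.20


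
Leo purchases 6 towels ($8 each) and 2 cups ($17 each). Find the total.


Cost of towels:
6 x $8 = $48
Cost of cups:
2 x $17 = $34
Add both:
$48 + $34 = $82

$82


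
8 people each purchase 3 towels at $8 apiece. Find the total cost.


Cost per person:
3 x $8 = $24
Group total:
8 x $24 = $192

$192


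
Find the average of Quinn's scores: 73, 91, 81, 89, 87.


Add the scores:
73 + 91 + 81 + 89 + 87 = 421
Divide by the number of tests:
421 / 5 = 84.2

84.2


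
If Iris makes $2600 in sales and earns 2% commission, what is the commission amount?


Convert rate to decimal:
2% = 0.02
Multiply by sales:
$2600 x 0.02 = $52

$52


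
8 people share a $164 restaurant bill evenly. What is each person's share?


Total bill: $164
Number of people: 8
Each pays: $164 / 8 = $20.50

$20.50


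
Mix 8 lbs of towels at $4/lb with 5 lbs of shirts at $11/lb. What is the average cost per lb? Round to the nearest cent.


Cost of towels:
8 x $4 = $32
Cost of shirts:
5 x $11 = $55
Total cost: $32 + $55 = $87
Total weight: 13 lbs
Average: $87 / 13 = $6.6923... ≈ $6.69/lb

$6.69/lb


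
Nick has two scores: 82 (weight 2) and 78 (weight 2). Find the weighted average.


Weighted sum:
2 x 82 + 2 x 78 = 320
Total weight:
2 + 2 = 4
Weighted average:
320 / 4 = 80

80


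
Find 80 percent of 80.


Convert percentage to decimal:
80% = 0.8
Multiply:
80 x 0.8 = 64

64


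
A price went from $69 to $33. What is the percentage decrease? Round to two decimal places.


Find the absolute change:
|33 - 69| = 36
Divide by original and multiply by 100:
36 / 69 x 100 = 52.1739...% ≈ 52.17%

52.17%


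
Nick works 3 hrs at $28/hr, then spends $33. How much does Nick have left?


Calculate earnings:
3 x $28 = $84
Subtract spending:
$84 - $33 = $51

$51


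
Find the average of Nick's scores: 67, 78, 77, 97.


Add the scores:
67 + 78 + 77 + 97 = 319
Divide by the number of tests:
319 / 4 = 79.75

79.75


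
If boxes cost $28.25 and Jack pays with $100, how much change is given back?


Start with the amount paid:
$100
Subtract the price:
$100 - $28.25 = $71.75

$71.75


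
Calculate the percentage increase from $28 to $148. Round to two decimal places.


Find the absolute change:
|148 - 28| = 120
Divide by original and multiply by 100:
120 / 28 x 100 = 428.5714...% ≈ 428.57%

428.57%


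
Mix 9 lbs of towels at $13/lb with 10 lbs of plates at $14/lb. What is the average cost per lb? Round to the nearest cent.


Cost of towels:
9 x $13 = $117
Cost of plates:
10 x $14 = $140
Total cost: $117 + $140 = $257
Total weight: 19 lbs
Average: $257 / 19 = $13.5263... ≈ $13.53/lb

$13.53/lb


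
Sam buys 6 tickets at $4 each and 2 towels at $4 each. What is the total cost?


Cost of tickets:
6 x $4 = $24
Cost of towels:
2 x $4 = $8
Add both:
$24 + $8 = $32

$32


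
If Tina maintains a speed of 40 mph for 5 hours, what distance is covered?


Use the formula: distance = speed x time
Speed = 40 mph, Time = 5 hours
40 x 5 = 200 miles

200 miles


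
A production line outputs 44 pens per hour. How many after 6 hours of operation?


Production rate: 44 pens per hour
Time: 6 hours
Total: 44 x 6 = 264 pens

264 pens


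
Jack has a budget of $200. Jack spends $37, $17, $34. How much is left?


Add up expenses:
$37 + $17 + $34 = $88
Subtract from budget:
$200 - $88 = $112

$112


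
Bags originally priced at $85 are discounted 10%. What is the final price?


Calculate the discount amount:
10% of $85 = $8.50
Subtract from original:
$85 - $8.50 = $76.50

$76.50


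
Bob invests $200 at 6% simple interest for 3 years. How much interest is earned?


Use the formula I = P x R x T / 100
P x R x T = 200 x 6 x 3 = 3600
I = 3600 / 100 = $36

$36


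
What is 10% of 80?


Convert percentage to decimal:
10% = 0.1
Multiply:
80 x 0.1 = 8

8


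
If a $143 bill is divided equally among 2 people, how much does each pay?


Total bill: $143
Number of people: 2
Each pays: $143 / 2 = $71.50

$71.50


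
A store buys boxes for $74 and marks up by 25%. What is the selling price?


Calculate the markup amount:
25% of $74 = $18.50
Add to cost:
$74 + $18.50 = $92.50

$92.50


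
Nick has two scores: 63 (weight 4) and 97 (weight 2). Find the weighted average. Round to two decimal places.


Weighted sum:
4 x 63 + 2 x 97 = 446
Total weight:
4 + 2 = 6
Weighted average:
446 / 6 = 74.3333... ≈ 74.33

74.33


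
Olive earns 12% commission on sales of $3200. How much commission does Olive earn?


Convert rate to decimal:
12% = 0.12
Multiply by sales:
$3200 x 0.12 = $384

$384


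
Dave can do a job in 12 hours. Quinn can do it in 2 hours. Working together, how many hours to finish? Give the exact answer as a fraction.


Dave's rate: 1/12 of the job per hour
Quinn's rate: 1/2 of the job per hour
Combined rate: 1/12 + 1/2 = 7/12 per hour
Time = 1 / (7/12) = 12/7 hours (≈ 1.71 hours)

12/7 hours


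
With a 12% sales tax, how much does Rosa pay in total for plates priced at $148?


Calculate the tax:
12% of $148 = $17.76
Add tax to price:
$148 + $17.76 = $165.76

$165.76


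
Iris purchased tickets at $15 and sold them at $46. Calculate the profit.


Selling price = $46
Cost price = $15
Profit = selling price - cost price:
Profit = $46 - $15 = $31

$31


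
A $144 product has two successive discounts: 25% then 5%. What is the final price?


First discount:
25% of $144 = $36
Price after first discount:
$144 - $36 = $108
Second discount:
5% of $108 = $5.40
Final price:
$108 - $5.40 = $102.60

$102.60


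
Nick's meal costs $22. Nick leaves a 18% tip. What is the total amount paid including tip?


Calculate the tip:
18% of $22 = $3.96
Add tip to meal cost:
$22 + $3.96 = $25.96

$25.96


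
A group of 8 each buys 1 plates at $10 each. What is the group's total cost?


Cost per person:
1 x $10 = $10
Group total:
8 x $10 = $80

$80


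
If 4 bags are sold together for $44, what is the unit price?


Total cost: $44
Number of items: 4
Unit price: $44 / 4 = $11

$11


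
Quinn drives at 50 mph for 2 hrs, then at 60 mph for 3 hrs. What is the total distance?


Leg 1 distance:
50 x 2 = 100 miles
Leg 2 distance:
60 x 3 = 180 miles
Total distance:
100 + 180 = 280 miles

280 miles


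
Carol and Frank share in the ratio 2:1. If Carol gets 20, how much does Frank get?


Find the multiplier:
20 / 2 = 10
Apply to Frank's share:
1 x 10 = 10

10


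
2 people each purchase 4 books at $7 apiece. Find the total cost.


Cost per person:
4 x $7 = $28
Group total:
2 x $28 = $56

$56


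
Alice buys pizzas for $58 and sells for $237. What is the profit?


Selling price = $237
Cost price = $58
Profit = selling price - cost price:
Profit = $237 - $58 = $179

$179


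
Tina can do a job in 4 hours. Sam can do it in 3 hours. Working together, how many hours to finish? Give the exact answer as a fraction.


Tina's rate: 1/4 of the job per hour
Sam's rate: 1/3 of the job per hour
Combined rate: 1/4 + 1/3 = 7/12 per hour
Time = 1 / (7/12) = 12/7 hours (≈ 1.71 hours)

12/7 hours


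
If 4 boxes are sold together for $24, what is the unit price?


Total cost: $24
Number of items: 4
Unit price: $24 / 4 = $6

$6


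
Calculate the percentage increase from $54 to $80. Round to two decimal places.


Find the absolute change:
|80 - 54| = 26
Divide by original and multiply by 100:
26 / 54 x 100 = 48.1481...% ≈ 48.15%

48.15%


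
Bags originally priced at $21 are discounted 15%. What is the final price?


Calculate the discount amount:
15% of $21 = $3.15
Subtract from original:
$21 - $3.15 = $17.85

$17.85


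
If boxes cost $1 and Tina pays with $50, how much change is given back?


Start with the amount paid:
$50
Subtract the price:
$50 - $1 = $49

$49


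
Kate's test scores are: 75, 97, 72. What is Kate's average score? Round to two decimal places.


Add the scores:
75 + 97 + 72 = 244
Divide by the number of tests:
244 / 3 = 81.3333... ≈ 81.33

81.33


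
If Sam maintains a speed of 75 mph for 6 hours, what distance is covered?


Use the formula: distance = speed x time
Speed = 75 mph, Time = 6 hours
75 x 6 = 450 miles

450 miles


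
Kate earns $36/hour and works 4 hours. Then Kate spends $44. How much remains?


Calculate earnings:
4 x $36 = $144
Subtract spending:
$144 - $44 = $100

$100


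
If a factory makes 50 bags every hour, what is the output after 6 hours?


Production rate: 50 bags per hour
Time: 6 hours
Total: 50 x 6 = 300 bags

300 bags


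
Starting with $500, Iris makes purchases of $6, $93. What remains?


Add up expenses:
$6 + $93 = $99
Subtract from budget:
$500 - $99 = $401

$401


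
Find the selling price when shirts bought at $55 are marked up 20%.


Calculate the markup amount:
20% of $55 = $11
Add to cost:
$55 + $11 = $66

$66
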